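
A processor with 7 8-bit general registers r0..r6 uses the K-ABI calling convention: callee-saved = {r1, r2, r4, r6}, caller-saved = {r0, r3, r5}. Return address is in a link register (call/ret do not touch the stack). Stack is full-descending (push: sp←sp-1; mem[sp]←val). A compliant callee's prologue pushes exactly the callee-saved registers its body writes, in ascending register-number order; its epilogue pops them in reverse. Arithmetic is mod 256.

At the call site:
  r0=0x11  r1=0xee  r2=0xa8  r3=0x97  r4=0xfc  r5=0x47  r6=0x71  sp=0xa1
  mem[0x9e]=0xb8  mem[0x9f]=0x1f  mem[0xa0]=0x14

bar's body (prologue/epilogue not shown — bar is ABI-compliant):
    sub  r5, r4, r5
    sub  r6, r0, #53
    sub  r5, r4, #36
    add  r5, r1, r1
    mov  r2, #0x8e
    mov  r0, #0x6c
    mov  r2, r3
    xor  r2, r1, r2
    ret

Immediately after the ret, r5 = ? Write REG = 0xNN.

REG = 0xdc

prologue: push r2 → mem[0xa0]=0xa8, sp=0xa0
prologue: push r6 → mem[0x9f]=0x71, sp=0x9f
body[0] sub  r5, r4, r5 → r5=0xb5
body[1] sub  r6, r0, #53 → r6=0xdc
body[2] sub  r5, r4, #36 → r5=0xd8
body[3] add  r5, r1, r1 → r5=0xdc
body[4] mov  r2, #0x8e → r2=0x8e
body[5] mov  r0, #0x6c → r0=0x6c
body[6] mov  r2, r3 → r2=0x97
body[7] xor  r2, r1, r2 → r2=0x79
epilogue: pop r6=0x71, sp=0xa0
epilogue: pop r2=0xa8, sp=0xa1
r5 is caller-saved → body value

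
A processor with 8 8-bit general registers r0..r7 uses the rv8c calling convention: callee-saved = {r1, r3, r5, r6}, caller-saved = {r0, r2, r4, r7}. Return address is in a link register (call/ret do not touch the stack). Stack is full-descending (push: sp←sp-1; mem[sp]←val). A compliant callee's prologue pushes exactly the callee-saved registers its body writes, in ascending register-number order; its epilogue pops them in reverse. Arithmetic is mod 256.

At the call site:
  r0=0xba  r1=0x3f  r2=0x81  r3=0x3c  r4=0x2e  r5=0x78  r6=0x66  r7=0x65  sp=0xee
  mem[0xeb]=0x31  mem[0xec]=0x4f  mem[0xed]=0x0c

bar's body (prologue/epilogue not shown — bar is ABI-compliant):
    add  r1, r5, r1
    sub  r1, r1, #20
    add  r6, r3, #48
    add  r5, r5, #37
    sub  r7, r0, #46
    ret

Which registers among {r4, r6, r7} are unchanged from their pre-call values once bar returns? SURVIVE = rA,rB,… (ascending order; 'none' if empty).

SURVIVE = r4,r6

prologue: push r1 → mem[0xed]=0x3f, sp=0xed
prologue: push r5 → mem[0xec]=0x78, sp=0xec
prologue: push r6 → mem[0xeb]=0x66, sp=0xeb
body[0] add  r1, r5, r1 → r1=0xb7
body[1] sub  r1, r1, #20 → r1=0xa3
body[2] add  r6, r3, #48 → r6=0x6c
body[3] add  r5, r5, #37 → r5=0x9d
body[4] sub  r7, r0, #46 → r7=0x8c
epilogue: pop r6=0x66, sp=0xec
epilogue: pop r5=0x78, sp=0xed
epilogue: pop r1=0x3f, sp=0xee
r4: caller-saved, written=False
r6: callee-saved, written=True
r7: caller-saved, written=True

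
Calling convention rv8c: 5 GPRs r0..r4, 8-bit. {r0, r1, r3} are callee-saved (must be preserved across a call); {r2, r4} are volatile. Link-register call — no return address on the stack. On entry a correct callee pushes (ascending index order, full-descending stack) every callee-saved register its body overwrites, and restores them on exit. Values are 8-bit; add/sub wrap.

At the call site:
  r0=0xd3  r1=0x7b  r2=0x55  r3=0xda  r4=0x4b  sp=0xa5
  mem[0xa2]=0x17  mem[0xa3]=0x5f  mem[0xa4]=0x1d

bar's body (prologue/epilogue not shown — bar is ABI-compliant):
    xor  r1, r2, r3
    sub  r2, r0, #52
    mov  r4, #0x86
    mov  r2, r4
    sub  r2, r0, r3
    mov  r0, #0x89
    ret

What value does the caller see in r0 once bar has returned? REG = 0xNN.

prologue: push r0 -> mem[0xa4]=0xd3, sp=0xa4
prologue: push r1 -> mem[0xa3]=0x7b, sp=0xa3
body[0] xor  r1, r2, r3 -> r1=0x8f
body[1] sub  r2, r0, #52 -> r2=0x9f
body[2] mov  r4, #0x86 -> r4=0x86
body[3] mov  r2, r4 -> r2=0x86
body[4] sub  r2, r0, r3 -> r2=0xf9
body[5] mov  r0, #0x89 -> r0=0x89
epilogue: pop r1=0x7b, sp=0xa4
epilogue: pop r0=0xd3, sp=0xa5
r0 is callee-saved -> restored

REG = 0xd3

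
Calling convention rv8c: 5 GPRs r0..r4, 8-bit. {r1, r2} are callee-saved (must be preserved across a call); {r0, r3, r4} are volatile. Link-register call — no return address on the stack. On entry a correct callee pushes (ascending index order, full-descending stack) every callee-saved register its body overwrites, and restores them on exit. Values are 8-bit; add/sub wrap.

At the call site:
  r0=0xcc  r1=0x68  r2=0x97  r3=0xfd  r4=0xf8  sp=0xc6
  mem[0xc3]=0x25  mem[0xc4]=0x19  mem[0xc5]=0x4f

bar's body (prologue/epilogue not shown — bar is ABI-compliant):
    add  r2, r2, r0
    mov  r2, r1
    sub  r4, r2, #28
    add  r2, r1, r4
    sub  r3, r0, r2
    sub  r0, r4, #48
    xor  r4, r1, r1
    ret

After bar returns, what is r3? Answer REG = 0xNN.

prologue: push r2 -> mem[0xc5]=0x97, sp=0xc5
body[0] add  r2, r2, r0 -> r2=0x63
body[1] mov  r2, r1 -> r2=0x68
body[2] sub  r4, r2, #28 -> r4=0x4c
body[3] add  r2, r1, r4 -> r2=0xb4
body[4] sub  r3, r0, r2 -> r3=0x18
body[5] sub  r0, r4, #48 -> r0=0x1c
body[6] xor  r4, r1, r1 -> r4=0x00
epilogue: pop r2=0x97, sp=0xc6
r3 is caller-saved -> body value

REG = 0x18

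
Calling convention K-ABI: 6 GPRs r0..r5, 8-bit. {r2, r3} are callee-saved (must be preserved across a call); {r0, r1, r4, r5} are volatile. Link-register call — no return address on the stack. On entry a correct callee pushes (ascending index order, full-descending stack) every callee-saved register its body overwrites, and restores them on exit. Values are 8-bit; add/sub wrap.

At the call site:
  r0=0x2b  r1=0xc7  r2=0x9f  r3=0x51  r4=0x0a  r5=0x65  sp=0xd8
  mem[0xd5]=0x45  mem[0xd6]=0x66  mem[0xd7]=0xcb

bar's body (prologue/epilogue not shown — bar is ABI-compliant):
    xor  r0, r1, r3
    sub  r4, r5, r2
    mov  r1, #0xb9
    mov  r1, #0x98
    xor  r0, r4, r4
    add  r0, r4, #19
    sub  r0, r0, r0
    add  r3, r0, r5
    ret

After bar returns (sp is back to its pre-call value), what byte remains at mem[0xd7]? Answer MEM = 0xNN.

MEM = 0x51

prologue: push r3 → mem[0xd7]=0x51, sp=0xd7
body[0] xor  r0, r1, r3 → r0=0x96
body[1] sub  r4, r5, r2 → r4=0xc6
body[2] mov  r1, #0xb9 → r1=0xb9
body[3] mov  r1, #0x98 → r1=0x98
body[4] xor  r0, r4, r4 → r0=0x00
body[5] add  r0, r4, #19 → r0=0xd9
body[6] sub  r0, r0, r0 → r0=0x00
body[7] add  r3, r0, r5 → r3=0x65
epilogue: pop r3=0x51, sp=0xd8
prologue pushed ['r3'] at ['0xd7']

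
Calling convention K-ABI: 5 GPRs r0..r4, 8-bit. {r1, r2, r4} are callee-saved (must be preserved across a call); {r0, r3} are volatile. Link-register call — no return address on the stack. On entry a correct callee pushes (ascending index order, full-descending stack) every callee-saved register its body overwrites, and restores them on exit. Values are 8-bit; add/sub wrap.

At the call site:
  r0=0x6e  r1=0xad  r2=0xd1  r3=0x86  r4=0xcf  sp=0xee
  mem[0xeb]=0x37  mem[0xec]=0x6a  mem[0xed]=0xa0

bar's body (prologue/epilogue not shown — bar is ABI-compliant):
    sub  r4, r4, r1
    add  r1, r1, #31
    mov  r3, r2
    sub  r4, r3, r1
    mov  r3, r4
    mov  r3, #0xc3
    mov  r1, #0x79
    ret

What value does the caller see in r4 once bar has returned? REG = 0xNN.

prologue: push r1 -> mem[0xed]=0xad, sp=0xed
prologue: push r4 -> mem[0xec]=0xcf, sp=0xec
body[0] sub  r4, r4, r1 -> r4=0x22
body[1] add  r1, r1, #31 -> r1=0xcc
body[2] mov  r3, r2 -> r3=0xd1
body[3] sub  r4, r3, r1 -> r4=0x05
body[4] mov  r3, r4 -> r3=0x05
body[5] mov  r3, #0xc3 -> r3=0xc3
body[6] mov  r1, #0x79 -> r1=0x79
epilogue: pop r4=0xcf, sp=0xed
epilogue: pop r1=0xad, sp=0xee
r4 is callee-saved -> restored

REG = 0xcf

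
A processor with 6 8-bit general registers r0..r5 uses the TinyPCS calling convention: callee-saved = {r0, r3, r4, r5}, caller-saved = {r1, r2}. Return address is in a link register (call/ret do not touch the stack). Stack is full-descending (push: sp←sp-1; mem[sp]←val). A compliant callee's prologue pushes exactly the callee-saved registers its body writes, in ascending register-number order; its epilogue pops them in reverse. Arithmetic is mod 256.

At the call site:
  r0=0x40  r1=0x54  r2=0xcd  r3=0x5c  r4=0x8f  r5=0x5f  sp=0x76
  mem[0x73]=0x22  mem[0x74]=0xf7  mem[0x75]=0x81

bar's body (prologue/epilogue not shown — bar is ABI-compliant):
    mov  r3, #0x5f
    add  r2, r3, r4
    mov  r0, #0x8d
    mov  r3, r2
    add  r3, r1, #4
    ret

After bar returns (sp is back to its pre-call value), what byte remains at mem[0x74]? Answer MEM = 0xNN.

MEM = 0x5c

prologue: push r0 → mem[0x75]=0x40, sp=0x75
prologue: push r3 → mem[0x74]=0x5c, sp=0x74
body[0] mov  r3, #0x5f → r3=0x5f
body[1] add  r2, r3, r4 → r2=0xee
body[2] mov  r0, #0x8d → r0=0x8d
body[3] mov  r3, r2 → r3=0xee
body[4] add  r3, r1, #4 → r3=0x58
epilogue: pop r3=0x5c, sp=0x75
epilogue: pop r0=0x40, sp=0x76
prologue pushed ['r0', 'r3'] at ['0x75', '0x74']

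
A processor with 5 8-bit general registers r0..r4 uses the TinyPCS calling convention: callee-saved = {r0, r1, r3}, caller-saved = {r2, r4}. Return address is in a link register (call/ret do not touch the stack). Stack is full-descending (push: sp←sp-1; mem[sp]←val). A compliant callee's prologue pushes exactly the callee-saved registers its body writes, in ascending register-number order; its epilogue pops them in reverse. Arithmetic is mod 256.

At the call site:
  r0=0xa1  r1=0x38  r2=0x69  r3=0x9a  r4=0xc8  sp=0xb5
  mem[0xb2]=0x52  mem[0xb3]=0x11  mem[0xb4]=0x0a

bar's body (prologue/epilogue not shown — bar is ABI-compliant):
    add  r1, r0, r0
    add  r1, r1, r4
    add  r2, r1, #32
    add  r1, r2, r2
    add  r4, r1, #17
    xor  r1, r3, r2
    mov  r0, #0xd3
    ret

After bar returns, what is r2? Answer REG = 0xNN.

REG = 0x2a

prologue: push r0 → mem[0xb4]=0xa1, sp=0xb4
prologue: push r1 → mem[0xb3]=0x38, sp=0xb3
body[0] add  r1, r0, r0 → r1=0x42
body[1] add  r1, r1, r4 → r1=0x0a
body[2] add  r2, r1, #32 → r2=0x2a
body[3] add  r1, r2, r2 → r1=0x54
body[4] add  r4, r1, #17 → r4=0x65
body[5] xor  r1, r3, r2 → r1=0xb0
body[6] mov  r0, #0xd3 → r0=0xd3
epilogue: pop r1=0x38, sp=0xb4
epilogue: pop r0=0xa1, sp=0xb5
r2 is caller-saved → body value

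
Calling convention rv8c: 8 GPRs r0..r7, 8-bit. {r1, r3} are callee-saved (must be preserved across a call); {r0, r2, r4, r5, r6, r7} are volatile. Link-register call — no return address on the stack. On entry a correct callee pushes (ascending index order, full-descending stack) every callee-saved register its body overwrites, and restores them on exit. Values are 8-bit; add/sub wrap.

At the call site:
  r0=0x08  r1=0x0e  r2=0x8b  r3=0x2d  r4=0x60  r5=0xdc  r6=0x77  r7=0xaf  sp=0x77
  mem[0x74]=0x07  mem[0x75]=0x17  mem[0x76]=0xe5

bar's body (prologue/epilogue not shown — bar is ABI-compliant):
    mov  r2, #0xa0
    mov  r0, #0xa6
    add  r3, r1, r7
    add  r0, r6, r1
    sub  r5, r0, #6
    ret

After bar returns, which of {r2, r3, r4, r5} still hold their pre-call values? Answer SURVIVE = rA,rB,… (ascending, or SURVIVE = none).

SURVIVE = r3,r4

prologue: push r3 → mem[0x76]=0x2d, sp=0x76
body[0] mov  r2, #0xa0 → r2=0xa0
body[1] mov  r0, #0xa6 → r0=0xa6
body[2] add  r3, r1, r7 → r3=0xbd
body[3] add  r0, r6, r1 → r0=0x85
body[4] sub  r5, r0, #6 → r5=0x7f
epilogue: pop r3=0x2d, sp=0x77
r2: caller-saved, written=True
r3: callee-saved, written=True
r4: caller-saved, written=False
r5: caller-saved, written=True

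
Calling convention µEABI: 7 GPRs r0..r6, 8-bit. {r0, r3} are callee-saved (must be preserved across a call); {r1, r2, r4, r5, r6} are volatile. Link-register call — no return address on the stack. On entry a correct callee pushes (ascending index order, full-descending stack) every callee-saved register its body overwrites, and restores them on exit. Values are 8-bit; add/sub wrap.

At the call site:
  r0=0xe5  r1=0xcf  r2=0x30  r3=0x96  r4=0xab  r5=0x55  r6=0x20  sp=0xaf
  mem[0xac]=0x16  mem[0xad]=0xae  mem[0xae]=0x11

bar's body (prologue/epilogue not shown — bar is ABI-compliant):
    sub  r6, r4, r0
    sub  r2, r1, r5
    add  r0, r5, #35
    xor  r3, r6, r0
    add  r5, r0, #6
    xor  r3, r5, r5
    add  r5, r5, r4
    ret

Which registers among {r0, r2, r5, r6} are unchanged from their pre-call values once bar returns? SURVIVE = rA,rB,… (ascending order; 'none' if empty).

prologue: push r0 → mem[0xae]=0xe5, sp=0xae
prologue: push r3 → mem[0xad]=0x96, sp=0xad
body[0] sub  r6, r4, r0 → r6=0xc6
body[1] sub  r2, r1, r5 → r2=0x7a
body[2] add  r0, r5, #35 → r0=0x78
body[3] xor  r3, r6, r0 → r3=0xbe
body[4] add  r5, r0, #6 → r5=0x7e
body[5] xor  r3, r5, r5 → r3=0x00
body[6] add  r5, r5, r4 → r5=0x29
epilogue: pop r3=0x96, sp=0xae
epilogue: pop r0=0xe5, sp=0xaf
r0: callee-saved, written=True
r2: caller-saved, written=True
r5: caller-saved, written=True
r6: caller-saved, written=True

SURVIVE = r0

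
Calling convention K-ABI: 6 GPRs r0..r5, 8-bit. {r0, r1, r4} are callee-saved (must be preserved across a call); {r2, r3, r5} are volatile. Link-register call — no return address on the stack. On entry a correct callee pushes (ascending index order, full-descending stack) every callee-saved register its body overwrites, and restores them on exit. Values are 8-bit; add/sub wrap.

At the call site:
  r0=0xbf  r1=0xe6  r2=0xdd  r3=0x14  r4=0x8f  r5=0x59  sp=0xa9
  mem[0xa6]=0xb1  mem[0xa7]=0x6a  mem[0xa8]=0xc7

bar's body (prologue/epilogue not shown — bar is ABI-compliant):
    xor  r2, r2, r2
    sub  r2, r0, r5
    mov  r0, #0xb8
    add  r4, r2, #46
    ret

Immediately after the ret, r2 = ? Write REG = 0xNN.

prologue: push r0 -> mem[0xa8]=0xbf, sp=0xa8
prologue: push r4 -> mem[0xa7]=0x8f, sp=0xa7
body[0] xor  r2, r2, r2 -> r2=0x00
body[1] sub  r2, r0, r5 -> r2=0x66
body[2] mov  r0, #0xb8 -> r0=0xb8
body[3] add  r4, r2, #46 -> r4=0x94
epilogue: pop r4=0x8f, sp=0xa8
epilogue: pop r0=0xbf, sp=0xa9
r2 is caller-saved -> body value

REG = 0x66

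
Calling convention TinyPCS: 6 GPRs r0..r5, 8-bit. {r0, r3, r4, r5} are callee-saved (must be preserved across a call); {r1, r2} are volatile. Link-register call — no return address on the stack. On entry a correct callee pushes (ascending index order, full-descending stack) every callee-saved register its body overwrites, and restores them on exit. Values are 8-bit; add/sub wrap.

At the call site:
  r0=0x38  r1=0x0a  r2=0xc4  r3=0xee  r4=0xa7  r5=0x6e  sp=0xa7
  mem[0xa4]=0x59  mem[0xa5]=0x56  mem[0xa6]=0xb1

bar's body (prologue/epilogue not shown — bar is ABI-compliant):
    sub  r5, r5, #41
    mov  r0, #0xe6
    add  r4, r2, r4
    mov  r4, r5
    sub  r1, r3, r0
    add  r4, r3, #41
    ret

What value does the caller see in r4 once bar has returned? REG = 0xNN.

prologue: push r0 -> mem[0xa6]=0x38, sp=0xa6
prologue: push r4 -> mem[0xa5]=0xa7, sp=0xa5
prologue: push r5 -> mem[0xa4]=0x6e, sp=0xa4
body[0] sub  r5, r5, #41 -> r5=0x45
body[1] mov  r0, #0xe6 -> r0=0xe6
body[2] add  r4, r2, r4 -> r4=0x6b
body[3] mov  r4, r5 -> r4=0x45
body[4] sub  r1, r3, r0 -> r1=0x08
body[5] add  r4, r3, #41 -> r4=0x17
epilogue: pop r5=0x6e, sp=0xa5
epilogue: pop r4=0xa7, sp=0xa6
epilogue: pop r0=0x38, sp=0xa7
r4 is callee-saved -> restored

REG = 0xa7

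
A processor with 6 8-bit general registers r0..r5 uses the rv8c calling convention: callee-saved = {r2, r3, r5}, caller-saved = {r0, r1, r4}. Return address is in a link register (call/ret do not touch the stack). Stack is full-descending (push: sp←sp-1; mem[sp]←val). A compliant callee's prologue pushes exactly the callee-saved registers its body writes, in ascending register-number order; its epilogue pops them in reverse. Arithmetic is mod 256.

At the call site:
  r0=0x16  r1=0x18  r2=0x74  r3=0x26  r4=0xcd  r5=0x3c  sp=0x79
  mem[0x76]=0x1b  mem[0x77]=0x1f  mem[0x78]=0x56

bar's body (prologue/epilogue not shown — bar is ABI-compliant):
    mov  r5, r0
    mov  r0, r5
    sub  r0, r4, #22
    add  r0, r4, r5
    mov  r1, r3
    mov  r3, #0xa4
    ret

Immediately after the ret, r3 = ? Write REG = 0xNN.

REG = 0x26

prologue: push r3 → mem[0x78]=0x26, sp=0x78
prologue: push r5 → mem[0x77]=0x3c, sp=0x77
body[0] mov  r5, r0 → r5=0x16
body[1] mov  r0, r5 → r0=0x16
body[2] sub  r0, r4, #22 → r0=0xb7
body[3] add  r0, r4, r5 → r0=0xe3
body[4] mov  r1, r3 → r1=0x26
body[5] mov  r3, #0xa4 → r3=0xa4
epilogue: pop r5=0x3c, sp=0x78
epilogue: pop r3=0x26, sp=0x79
r3 is callee-saved → restored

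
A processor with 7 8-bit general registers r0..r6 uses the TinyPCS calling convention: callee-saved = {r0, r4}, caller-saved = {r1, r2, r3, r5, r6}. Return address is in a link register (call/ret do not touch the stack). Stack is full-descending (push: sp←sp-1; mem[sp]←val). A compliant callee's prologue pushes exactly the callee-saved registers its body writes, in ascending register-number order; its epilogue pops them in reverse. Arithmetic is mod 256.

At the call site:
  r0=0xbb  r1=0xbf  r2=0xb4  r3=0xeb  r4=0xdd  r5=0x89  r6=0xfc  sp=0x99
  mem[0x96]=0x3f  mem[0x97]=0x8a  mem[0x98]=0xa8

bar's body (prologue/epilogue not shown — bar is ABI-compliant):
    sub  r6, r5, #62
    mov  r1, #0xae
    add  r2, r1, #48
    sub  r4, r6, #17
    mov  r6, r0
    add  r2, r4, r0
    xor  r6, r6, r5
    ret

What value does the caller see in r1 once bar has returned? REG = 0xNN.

REG = 0xae

prologue: push r4 → mem[0x98]=0xdd, sp=0x98
body[0] sub  r6, r5, #62 → r6=0x4b
body[1] mov  r1, #0xae → r1=0xae
body[2] add  r2, r1, #48 → r2=0xde
body[3] sub  r4, r6, #17 → r4=0x3a
body[4] mov  r6, r0 → r6=0xbb
body[5] add  r2, r4, r0 → r2=0xf5
body[6] xor  r6, r6, r5 → r6=0x32
epilogue: pop r4=0xdd, sp=0x99
r1 is caller-saved → body value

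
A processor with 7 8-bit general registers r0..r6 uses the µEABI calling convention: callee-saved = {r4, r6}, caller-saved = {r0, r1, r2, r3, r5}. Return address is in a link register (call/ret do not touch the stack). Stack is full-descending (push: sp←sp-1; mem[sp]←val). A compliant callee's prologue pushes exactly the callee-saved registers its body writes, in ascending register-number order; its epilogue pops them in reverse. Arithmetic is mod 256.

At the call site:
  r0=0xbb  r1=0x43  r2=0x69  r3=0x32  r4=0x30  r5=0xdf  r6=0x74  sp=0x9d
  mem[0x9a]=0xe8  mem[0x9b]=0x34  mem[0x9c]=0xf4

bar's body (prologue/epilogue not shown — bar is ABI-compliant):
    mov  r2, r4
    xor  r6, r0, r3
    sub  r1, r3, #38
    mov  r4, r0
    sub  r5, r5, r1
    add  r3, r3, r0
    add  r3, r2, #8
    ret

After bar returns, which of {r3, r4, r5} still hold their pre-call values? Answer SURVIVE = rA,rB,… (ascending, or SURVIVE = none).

prologue: push r4 -> mem[0x9c]=0x30, sp=0x9c
prologue: push r6 -> mem[0x9b]=0x74, sp=0x9b
body[0] mov  r2, r4 -> r2=0x30
body[1] xor  r6, r0, r3 -> r6=0x89
body[2] sub  r1, r3, #38 -> r1=0x0c
body[3] mov  r4, r0 -> r4=0xbb
body[4] sub  r5, r5, r1 -> r5=0xd3
body[5] add  r3, r3, r0 -> r3=0xed
body[6] add  r3, r2, #8 -> r3=0x38
epilogue: pop r6=0x74, sp=0x9c
epilogue: pop r4=0x30, sp=0x9d
r3: caller-saved, written=True
r4: callee-saved, written=True
r5: caller-saved, written=True

SURVIVE = r4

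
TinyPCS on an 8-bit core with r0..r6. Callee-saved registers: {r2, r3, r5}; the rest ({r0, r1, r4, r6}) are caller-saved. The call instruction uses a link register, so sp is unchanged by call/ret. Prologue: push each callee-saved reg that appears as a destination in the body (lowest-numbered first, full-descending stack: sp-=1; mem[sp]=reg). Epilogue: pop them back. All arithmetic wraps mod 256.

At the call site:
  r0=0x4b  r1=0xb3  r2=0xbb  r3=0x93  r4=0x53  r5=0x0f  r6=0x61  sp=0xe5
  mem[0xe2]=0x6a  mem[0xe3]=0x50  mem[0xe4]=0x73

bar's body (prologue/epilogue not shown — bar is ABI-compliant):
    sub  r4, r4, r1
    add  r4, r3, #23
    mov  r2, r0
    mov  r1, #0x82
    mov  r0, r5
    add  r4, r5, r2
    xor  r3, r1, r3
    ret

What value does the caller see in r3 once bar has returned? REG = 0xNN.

prologue: push r2 → mem[0xe4]=0xbb, sp=0xe4
prologue: push r3 → mem[0xe3]=0x93, sp=0xe3
body[0] sub  r4, r4, r1 → r4=0xa0
body[1] add  r4, r3, #23 → r4=0xaa
body[2] mov  r2, r0 → r2=0x4b
body[3] mov  r1, #0x82 → r1=0x82
body[4] mov  r0, r5 → r0=0x0f
body[5] add  r4, r5, r2 → r4=0x5a
body[6] xor  r3, r1, r3 → r3=0x11
epilogue: pop r3=0x93, sp=0xe4
epilogue: pop r2=0xbb, sp=0xe5
r3 is callee-saved → restored

REG = 0x93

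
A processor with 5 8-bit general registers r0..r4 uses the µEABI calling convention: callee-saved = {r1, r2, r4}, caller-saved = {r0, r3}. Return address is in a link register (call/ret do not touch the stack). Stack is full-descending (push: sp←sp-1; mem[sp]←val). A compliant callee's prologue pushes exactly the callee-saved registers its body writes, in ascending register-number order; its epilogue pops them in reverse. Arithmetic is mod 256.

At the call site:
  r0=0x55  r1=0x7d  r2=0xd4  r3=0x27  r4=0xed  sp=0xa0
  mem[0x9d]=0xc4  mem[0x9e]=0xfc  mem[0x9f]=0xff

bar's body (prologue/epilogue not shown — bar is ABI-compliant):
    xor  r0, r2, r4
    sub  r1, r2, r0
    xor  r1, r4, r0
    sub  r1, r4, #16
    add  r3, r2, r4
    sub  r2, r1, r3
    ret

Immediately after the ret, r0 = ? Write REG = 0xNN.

prologue: push r1 -> mem[0x9f]=0x7d, sp=0x9f
prologue: push r2 -> mem[0x9e]=0xd4, sp=0x9e
body[0] xor  r0, r2, r4 -> r0=0x39
body[1] sub  r1, r2, r0 -> r1=0x9b
body[2] xor  r1, r4, r0 -> r1=0xd4
body[3] sub  r1, r4, #16 -> r1=0xdd
body[4] add  r3, r2, r4 -> r3=0xc1
body[5] sub  r2, r1, r3 -> r2=0x1c
epilogue: pop r2=0xd4, sp=0x9f
epilogue: pop r1=0x7d, sp=0xa0
r0 is caller-saved -> body value

REG = 0x39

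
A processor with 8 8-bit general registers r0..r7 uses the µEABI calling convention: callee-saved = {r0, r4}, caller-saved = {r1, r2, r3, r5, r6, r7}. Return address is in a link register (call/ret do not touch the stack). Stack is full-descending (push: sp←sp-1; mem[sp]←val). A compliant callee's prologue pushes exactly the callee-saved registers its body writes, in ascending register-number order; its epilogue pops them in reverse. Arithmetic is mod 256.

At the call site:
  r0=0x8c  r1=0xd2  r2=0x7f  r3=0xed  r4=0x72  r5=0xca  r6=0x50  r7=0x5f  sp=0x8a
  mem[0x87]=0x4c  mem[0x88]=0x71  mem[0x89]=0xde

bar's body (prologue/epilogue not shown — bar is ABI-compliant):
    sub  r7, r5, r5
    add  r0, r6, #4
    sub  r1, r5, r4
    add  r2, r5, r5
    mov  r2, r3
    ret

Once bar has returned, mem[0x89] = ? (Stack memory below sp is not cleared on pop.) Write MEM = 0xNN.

prologue: push r0 → mem[0x89]=0x8c, sp=0x89
body[0] sub  r7, r5, r5 → r7=0x00
body[1] add  r0, r6, #4 → r0=0x54
body[2] sub  r1, r5, r4 → r1=0x58
body[3] add  r2, r5, r5 → r2=0x94
body[4] mov  r2, r3 → r2=0xed
epilogue: pop r0=0x8c, sp=0x8a
prologue pushed ['r0'] at ['0x89']

MEM = 0x8c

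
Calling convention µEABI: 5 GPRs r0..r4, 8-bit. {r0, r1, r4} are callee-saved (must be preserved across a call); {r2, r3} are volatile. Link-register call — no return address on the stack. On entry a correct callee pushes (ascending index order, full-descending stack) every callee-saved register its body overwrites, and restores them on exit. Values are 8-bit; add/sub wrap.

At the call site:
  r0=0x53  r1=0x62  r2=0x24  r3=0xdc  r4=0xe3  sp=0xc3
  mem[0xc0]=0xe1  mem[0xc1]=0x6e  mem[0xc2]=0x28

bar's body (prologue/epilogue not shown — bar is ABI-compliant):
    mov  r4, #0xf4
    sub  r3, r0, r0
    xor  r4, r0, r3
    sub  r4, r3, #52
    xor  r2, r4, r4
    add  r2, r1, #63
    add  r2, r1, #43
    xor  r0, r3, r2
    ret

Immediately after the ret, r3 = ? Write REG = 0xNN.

REG = 0x00

prologue: push r0 -> mem[0xc2]=0x53, sp=0xc2
prologue: push r4 -> mem[0xc1]=0xe3, sp=0xc1
body[0] mov  r4, #0xf4 -> r4=0xf4
body[1] sub  r3, r0, r0 -> r3=0x00
body[2] xor  r4, r0, r3 -> r4=0x53
body[3] sub  r4, r3, #52 -> r4=0xcc
body[4] xor  r2, r4, r4 -> r2=0x00
body[5] add  r2, r1, #63 -> r2=0xa1
body[6] add  r2, r1, #43 -> r2=0x8d
body[7] xor  r0, r3, r2 -> r0=0x8d
epilogue: pop r4=0xe3, sp=0xc2
epilogue: pop r0=0x53, sp=0xc3
r3 is caller-saved -> body value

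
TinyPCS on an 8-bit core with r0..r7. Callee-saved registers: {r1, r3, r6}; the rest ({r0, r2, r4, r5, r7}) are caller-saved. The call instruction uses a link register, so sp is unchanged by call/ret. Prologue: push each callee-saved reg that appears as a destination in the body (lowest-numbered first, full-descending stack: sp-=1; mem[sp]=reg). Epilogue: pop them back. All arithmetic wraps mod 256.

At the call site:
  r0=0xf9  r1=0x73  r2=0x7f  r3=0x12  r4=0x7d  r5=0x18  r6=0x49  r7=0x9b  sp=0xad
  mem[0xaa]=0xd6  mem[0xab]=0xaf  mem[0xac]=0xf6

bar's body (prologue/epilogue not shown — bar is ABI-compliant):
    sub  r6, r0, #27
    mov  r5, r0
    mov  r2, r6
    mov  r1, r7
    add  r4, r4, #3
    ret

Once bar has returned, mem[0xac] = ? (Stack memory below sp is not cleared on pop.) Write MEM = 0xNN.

prologue: push r1 -> mem[0xac]=0x73, sp=0xac
prologue: push r6 -> mem[0xab]=0x49, sp=0xab
body[0] sub  r6, r0, #27 -> r6=0xde
body[1] mov  r5, r0 -> r5=0xf9
body[2] mov  r2, r6 -> r2=0xde
body[3] mov  r1, r7 -> r1=0x9b
body[4] add  r4, r4, #3 -> r4=0x80
epilogue: pop r6=0x49, sp=0xac
epilogue: pop r1=0x73, sp=0xad
prologue pushed ['r1', 'r6'] at ['0xac', '0xab']

MEM = 0x73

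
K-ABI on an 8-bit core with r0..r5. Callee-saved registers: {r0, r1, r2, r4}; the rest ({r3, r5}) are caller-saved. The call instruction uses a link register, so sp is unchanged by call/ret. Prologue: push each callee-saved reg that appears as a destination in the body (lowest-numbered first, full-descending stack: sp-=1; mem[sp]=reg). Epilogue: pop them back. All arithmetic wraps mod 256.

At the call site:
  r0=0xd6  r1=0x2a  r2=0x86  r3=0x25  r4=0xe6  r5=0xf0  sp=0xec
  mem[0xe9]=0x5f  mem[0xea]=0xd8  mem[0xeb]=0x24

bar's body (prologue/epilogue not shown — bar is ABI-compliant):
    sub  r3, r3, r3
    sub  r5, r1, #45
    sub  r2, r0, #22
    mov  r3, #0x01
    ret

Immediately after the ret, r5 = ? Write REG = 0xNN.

REG = 0xfd

prologue: push r2 → mem[0xeb]=0x86, sp=0xeb
body[0] sub  r3, r3, r3 → r3=0x00
body[1] sub  r5, r1, #45 → r5=0xfd
body[2] sub  r2, r0, #22 → r2=0xc0
body[3] mov  r3, #0x01 → r3=0x01
epilogue: pop r2=0x86, sp=0xec
r5 is caller-saved → body value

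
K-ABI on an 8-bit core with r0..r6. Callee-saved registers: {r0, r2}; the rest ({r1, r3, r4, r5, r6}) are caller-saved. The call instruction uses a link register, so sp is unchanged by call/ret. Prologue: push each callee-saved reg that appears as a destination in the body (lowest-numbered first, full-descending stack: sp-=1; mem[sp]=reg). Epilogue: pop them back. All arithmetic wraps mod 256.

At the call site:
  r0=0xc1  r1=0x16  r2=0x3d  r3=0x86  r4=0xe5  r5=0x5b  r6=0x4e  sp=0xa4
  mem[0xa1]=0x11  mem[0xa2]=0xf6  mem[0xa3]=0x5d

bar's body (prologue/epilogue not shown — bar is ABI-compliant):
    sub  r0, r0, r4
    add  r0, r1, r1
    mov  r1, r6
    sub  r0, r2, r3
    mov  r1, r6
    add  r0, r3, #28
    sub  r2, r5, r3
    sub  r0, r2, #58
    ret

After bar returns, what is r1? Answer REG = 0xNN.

REG = 0x4e

prologue: push r0 -> mem[0xa3]=0xc1, sp=0xa3
prologue: push r2 -> mem[0xa2]=0x3d, sp=0xa2
body[0] sub  r0, r0, r4 -> r0=0xdc
body[1] add  r0, r1, r1 -> r0=0x2c
body[2] mov  r1, r6 -> r1=0x4e
body[3] sub  r0, r2, r3 -> r0=0xb7
body[4] mov  r1, r6 -> r1=0x4e
body[5] add  r0, r3, #28 -> r0=0xa2
body[6] sub  r2, r5, r3 -> r2=0xd5
body[7] sub  r0, r2, #58 -> r0=0x9b
epilogue: pop r2=0x3d, sp=0xa3
epilogue: pop r0=0xc1, sp=0xa4
r1 is caller-saved -> body value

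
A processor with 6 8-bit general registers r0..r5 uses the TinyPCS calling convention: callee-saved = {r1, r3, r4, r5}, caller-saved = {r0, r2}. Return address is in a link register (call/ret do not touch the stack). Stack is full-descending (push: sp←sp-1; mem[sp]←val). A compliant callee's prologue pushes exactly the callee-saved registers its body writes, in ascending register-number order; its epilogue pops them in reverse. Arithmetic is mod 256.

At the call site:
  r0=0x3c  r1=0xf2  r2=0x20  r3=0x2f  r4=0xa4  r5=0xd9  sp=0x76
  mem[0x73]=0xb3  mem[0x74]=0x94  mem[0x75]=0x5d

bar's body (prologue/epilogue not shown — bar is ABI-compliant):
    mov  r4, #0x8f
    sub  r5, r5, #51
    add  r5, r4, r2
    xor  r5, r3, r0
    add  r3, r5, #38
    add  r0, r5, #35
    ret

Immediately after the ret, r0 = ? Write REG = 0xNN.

REG = 0x36

prologue: push r3 -> mem[0x75]=0x2f, sp=0x75
prologue: push r4 -> mem[0x74]=0xa4, sp=0x74
prologue: push r5 -> mem[0x73]=0xd9, sp=0x73
body[0] mov  r4, #0x8f -> r4=0x8f
body[1] sub  r5, r5, #51 -> r5=0xa6
body[2] add  r5, r4, r2 -> r5=0xaf
body[3] xor  r5, r3, r0 -> r5=0x13
body[4] add  r3, r5, #38 -> r3=0x39
body[5] add  r0, r5, #35 -> r0=0x36
epilogue: pop r5=0xd9, sp=0x74
epilogue: pop r4=0xa4, sp=0x75
epilogue: pop r3=0x2f, sp=0x76
r0 is caller-saved -> body value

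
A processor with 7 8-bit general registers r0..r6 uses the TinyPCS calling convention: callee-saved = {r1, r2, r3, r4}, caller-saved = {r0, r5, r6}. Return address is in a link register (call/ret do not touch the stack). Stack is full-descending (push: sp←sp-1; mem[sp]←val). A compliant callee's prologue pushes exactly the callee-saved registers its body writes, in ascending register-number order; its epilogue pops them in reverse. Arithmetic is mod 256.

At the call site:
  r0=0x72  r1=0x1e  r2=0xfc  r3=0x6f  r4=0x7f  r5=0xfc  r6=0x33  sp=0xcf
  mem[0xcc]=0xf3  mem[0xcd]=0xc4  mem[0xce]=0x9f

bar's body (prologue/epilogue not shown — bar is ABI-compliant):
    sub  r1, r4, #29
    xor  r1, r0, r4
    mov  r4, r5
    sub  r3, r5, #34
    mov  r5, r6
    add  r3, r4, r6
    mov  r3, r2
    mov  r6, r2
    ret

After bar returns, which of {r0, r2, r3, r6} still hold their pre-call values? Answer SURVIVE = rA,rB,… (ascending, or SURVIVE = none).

SURVIVE = r0,r2,r3

prologue: push r1 -> mem[0xce]=0x1e, sp=0xce
prologue: push r3 -> mem[0xcd]=0x6f, sp=0xcd
prologue: push r4 -> mem[0xcc]=0x7f, sp=0xcc
body[0] sub  r1, r4, #29 -> r1=0x62
body[1] xor  r1, r0, r4 -> r1=0x0d
body[2] mov  r4, r5 -> r4=0xfc
body[3] sub  r3, r5, #34 -> r3=0xda
body[4] mov  r5, r6 -> r5=0x33
body[5] add  r3, r4, r6 -> r3=0x2f
body[6] mov  r3, r2 -> r3=0xfc
body[7] mov  r6, r2 -> r6=0xfc
epilogue: pop r4=0x7f, sp=0xcd
epilogue: pop r3=0x6f, sp=0xce
epilogue: pop r1=0x1e, sp=0xcf
r0: caller-saved, written=False
r2: callee-saved, written=False
r3: callee-saved, written=True
r6: caller-saved, written=True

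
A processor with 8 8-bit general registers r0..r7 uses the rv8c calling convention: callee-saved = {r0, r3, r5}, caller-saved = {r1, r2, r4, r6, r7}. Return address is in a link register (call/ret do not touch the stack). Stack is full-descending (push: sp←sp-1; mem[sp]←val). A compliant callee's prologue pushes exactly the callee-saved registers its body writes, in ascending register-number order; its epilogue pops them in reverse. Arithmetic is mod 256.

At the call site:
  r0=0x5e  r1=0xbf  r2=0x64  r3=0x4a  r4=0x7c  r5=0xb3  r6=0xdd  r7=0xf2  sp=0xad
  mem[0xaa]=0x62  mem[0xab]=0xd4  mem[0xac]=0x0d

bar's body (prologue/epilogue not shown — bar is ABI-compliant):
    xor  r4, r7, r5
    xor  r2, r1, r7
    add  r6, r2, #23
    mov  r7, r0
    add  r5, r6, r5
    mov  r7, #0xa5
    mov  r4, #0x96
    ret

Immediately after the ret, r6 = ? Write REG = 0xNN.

REG = 0x64

prologue: push r5 -> mem[0xac]=0xb3, sp=0xac
body[0] xor  r4, r7, r5 -> r4=0x41
body[1] xor  r2, r1, r7 -> r2=0x4d
body[2] add  r6, r2, #23 -> r6=0x64
body[3] mov  r7, r0 -> r7=0x5e
body[4] add  r5, r6, r5 -> r5=0x17
body[5] mov  r7, #0xa5 -> r7=0xa5
body[6] mov  r4, #0x96 -> r4=0x96
epilogue: pop r5=0xb3, sp=0xad
r6 is caller-saved -> body value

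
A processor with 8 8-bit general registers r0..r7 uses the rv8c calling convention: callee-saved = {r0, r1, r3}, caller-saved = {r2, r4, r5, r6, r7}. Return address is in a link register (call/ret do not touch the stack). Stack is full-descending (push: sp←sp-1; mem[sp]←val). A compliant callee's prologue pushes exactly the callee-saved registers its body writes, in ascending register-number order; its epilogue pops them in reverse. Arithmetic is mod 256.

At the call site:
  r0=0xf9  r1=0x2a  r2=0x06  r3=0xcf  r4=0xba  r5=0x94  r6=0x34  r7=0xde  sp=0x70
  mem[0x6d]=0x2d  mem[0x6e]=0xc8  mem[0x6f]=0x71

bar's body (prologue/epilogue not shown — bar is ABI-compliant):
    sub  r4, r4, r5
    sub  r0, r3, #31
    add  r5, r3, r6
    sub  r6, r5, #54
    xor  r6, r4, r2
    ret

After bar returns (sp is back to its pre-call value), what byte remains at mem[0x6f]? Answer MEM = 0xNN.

prologue: push r0 -> mem[0x6f]=0xf9, sp=0x6f
body[0] sub  r4, r4, r5 -> r4=0x26
body[1] sub  r0, r3, #31 -> r0=0xb0
body[2] add  r5, r3, r6 -> r5=0x03
body[3] sub  r6, r5, #54 -> r6=0xcd
body[4] xor  r6, r4, r2 -> r6=0x20
epilogue: pop r0=0xf9, sp=0x70
prologue pushed ['r0'] at ['0x6f']

MEM = 0xf9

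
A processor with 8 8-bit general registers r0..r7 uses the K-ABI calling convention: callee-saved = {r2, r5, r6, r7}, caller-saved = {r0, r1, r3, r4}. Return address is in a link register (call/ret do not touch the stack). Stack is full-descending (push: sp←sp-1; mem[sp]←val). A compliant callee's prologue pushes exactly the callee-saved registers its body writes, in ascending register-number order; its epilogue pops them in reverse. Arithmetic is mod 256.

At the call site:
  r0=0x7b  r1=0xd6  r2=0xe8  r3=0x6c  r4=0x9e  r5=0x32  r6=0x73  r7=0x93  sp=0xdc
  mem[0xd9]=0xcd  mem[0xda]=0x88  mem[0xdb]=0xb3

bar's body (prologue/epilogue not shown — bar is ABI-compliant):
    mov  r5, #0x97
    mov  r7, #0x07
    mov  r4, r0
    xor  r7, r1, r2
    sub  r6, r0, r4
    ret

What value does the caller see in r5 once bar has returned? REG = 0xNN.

prologue: push r5 → mem[0xdb]=0x32, sp=0xdb
prologue: push r6 → mem[0xda]=0x73, sp=0xda
prologue: push r7 → mem[0xd9]=0x93, sp=0xd9
body[0] mov  r5, #0x97 → r5=0x97
body[1] mov  r7, #0x07 → r7=0x07
body[2] mov  r4, r0 → r4=0x7b
body[3] xor  r7, r1, r2 → r7=0x3e
body[4] sub  r6, r0, r4 → r6=0x00
epilogue: pop r7=0x93, sp=0xda
epilogue: pop r6=0x73, sp=0xdb
epilogue: pop r5=0x32, sp=0xdc
r5 is callee-saved → restored

REG = 0x32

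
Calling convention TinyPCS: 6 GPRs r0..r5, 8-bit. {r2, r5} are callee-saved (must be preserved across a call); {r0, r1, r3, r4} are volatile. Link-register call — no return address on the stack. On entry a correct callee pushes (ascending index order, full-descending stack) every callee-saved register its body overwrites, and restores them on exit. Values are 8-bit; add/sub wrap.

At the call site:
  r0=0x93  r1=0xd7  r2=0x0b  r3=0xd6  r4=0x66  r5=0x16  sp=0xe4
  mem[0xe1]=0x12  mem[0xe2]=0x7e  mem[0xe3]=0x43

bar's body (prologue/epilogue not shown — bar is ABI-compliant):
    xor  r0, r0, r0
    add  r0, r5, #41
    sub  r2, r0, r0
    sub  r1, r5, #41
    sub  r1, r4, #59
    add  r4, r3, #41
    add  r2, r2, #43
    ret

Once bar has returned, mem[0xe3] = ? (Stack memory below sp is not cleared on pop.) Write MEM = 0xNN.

prologue: push r2 -> mem[0xe3]=0x0b, sp=0xe3
body[0] xor  r0, r0, r0 -> r0=0x00
body[1] add  r0, r5, #41 -> r0=0x3f
body[2] sub  r2, r0, r0 -> r2=0x00
body[3] sub  r1, r5, #41 -> r1=0xed
body[4] sub  r1, r4, #59 -> r1=0x2b
body[5] add  r4, r3, #41 -> r4=0xff
body[6] add  r2, r2, #43 -> r2=0x2b
epilogue: pop r2=0x0b, sp=0xe4
prologue pushed ['r2'] at ['0xe3']

MEM = 0x0b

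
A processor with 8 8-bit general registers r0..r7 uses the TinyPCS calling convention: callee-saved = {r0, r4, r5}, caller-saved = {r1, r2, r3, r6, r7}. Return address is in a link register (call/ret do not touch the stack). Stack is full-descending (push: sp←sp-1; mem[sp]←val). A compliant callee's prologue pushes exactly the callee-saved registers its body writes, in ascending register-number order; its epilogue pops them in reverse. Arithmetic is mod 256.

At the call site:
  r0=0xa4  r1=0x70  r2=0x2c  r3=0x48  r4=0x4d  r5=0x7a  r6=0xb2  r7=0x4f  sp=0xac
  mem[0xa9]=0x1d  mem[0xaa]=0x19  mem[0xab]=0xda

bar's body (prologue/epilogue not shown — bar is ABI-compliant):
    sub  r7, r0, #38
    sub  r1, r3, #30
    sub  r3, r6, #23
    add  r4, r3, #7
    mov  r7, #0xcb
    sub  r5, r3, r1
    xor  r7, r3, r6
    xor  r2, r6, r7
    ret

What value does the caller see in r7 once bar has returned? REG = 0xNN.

prologue: push r4 → mem[0xab]=0x4d, sp=0xab
prologue: push r5 → mem[0xaa]=0x7a, sp=0xaa
body[0] sub  r7, r0, #38 → r7=0x7e
body[1] sub  r1, r3, #30 → r1=0x2a
body[2] sub  r3, r6, #23 → r3=0x9b
body[3] add  r4, r3, #7 → r4=0xa2
body[4] mov  r7, #0xcb → r7=0xcb
body[5] sub  r5, r3, r1 → r5=0x71
body[6] xor  r7, r3, r6 → r7=0x29
body[7] xor  r2, r6, r7 → r2=0x9b
epilogue: pop r5=0x7a, sp=0xab
epilogue: pop r4=0x4d, sp=0xac
r7 is caller-saved → body value

REG = 0x29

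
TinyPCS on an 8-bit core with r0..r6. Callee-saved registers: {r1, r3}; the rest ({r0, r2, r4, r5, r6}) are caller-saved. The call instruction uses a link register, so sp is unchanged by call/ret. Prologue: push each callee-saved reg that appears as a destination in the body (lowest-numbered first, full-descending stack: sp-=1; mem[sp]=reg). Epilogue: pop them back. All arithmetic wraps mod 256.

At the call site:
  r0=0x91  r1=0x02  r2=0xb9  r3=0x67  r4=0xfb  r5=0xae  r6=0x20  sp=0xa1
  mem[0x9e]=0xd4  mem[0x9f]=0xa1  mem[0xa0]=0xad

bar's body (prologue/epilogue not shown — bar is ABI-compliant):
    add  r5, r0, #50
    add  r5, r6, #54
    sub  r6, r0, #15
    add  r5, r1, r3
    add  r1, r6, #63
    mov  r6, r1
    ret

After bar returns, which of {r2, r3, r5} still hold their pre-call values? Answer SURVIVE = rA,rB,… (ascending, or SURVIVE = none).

SURVIVE = r2,r3

prologue: push r1 → mem[0xa0]=0x02, sp=0xa0
body[0] add  r5, r0, #50 → r5=0xc3
body[1] add  r5, r6, #54 → r5=0x56
body[2] sub  r6, r0, #15 → r6=0x82
body[3] add  r5, r1, r3 → r5=0x69
body[4] add  r1, r6, #63 → r1=0xc1
body[5] mov  r6, r1 → r6=0xc1
epilogue: pop r1=0x02, sp=0xa1
r2: caller-saved, written=False
r3: callee-saved, written=False
r5: caller-saved, written=True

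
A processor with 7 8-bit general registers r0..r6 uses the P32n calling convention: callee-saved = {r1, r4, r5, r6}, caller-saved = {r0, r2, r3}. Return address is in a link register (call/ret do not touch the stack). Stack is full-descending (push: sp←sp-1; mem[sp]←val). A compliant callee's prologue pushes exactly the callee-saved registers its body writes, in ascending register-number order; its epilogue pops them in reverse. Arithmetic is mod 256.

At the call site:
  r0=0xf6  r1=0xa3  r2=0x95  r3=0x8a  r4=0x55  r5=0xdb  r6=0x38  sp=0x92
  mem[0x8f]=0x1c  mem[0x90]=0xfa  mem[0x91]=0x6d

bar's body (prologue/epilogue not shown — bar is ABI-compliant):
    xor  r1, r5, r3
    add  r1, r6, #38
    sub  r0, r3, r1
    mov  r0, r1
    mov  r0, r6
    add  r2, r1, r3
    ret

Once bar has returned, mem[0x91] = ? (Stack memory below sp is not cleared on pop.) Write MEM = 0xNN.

prologue: push r1 → mem[0x91]=0xa3, sp=0x91
body[0] xor  r1, r5, r3 → r1=0x51
body[1] add  r1, r6, #38 → r1=0x5e
body[2] sub  r0, r3, r1 → r0=0x2c
body[3] mov  r0, r1 → r0=0x5e
body[4] mov  r0, r6 → r0=0x38
body[5] add  r2, r1, r3 → r2=0xe8
epilogue: pop r1=0xa3, sp=0x92
prologue pushed ['r1'] at ['0x91']

MEM = 0xa3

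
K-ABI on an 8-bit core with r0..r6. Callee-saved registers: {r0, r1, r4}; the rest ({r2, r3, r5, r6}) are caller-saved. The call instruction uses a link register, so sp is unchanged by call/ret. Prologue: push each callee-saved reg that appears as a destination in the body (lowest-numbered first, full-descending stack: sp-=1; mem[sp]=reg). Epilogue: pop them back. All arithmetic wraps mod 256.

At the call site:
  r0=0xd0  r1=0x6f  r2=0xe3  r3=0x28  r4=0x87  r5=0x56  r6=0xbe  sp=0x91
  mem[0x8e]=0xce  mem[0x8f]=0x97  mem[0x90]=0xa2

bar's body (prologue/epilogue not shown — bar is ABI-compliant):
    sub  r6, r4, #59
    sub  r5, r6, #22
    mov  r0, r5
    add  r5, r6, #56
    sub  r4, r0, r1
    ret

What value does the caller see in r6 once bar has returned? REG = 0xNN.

prologue: push r0 → mem[0x90]=0xd0, sp=0x90
prologue: push r4 → mem[0x8f]=0x87, sp=0x8f
body[0] sub  r6, r4, #59 → r6=0x4c
body[1] sub  r5, r6, #22 → r5=0x36
body[2] mov  r0, r5 → r0=0x36
body[3] add  r5, r6, #56 → r5=0x84
body[4] sub  r4, r0, r1 → r4=0xc7
epilogue: pop r4=0x87, sp=0x90
epilogue: pop r0=0xd0, sp=0x91
r6 is caller-saved → body value

REG = 0x4c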